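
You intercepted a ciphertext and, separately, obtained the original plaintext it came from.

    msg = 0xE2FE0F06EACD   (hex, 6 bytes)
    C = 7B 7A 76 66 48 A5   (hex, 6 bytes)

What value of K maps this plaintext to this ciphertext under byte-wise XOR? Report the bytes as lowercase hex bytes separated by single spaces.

Since C = msg ⊕ K, XORing both sides with msg gives K = msg ⊕ C.
11100010 ^ 01111011 = 10011001
11111110 ^ 01111010 = 10000100
00001111 ^ 01110110 = 01111001
00000110 ^ 01100110 = 01100000
11101010 ^ 01001000 = 10100010
11001101 ^ 10100101 = 01101000

99 84 79 60 a2 68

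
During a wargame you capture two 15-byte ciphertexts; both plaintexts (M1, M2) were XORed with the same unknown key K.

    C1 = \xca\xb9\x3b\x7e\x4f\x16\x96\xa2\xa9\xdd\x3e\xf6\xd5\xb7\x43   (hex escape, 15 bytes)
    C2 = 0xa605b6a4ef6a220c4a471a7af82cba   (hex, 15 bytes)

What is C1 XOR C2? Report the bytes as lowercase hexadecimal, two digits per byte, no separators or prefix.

C1 ⊕ C2 = (M1 ⊕ K) ⊕ (M2 ⊕ K) = M1 ⊕ M2 — the shared key cancels under XOR.
202 xor 166 = 108
185 xor   5 = 188
 59 xor 182 = 141
126 xor 164 = 218
 79 xor 239 = 160
 22 xor 106 = 124
150 xor  34 = 180
162 xor  12 = 174
169 xor  74 = 227
221 xor  71 = 154
 62 xor  26 =  36
246 xor 122 = 140
213 xor 248 =  45
183 xor  44 = 155
 67 xor 186 = 249

6cbc8ddaa07cb4aee39a248c2d9bf9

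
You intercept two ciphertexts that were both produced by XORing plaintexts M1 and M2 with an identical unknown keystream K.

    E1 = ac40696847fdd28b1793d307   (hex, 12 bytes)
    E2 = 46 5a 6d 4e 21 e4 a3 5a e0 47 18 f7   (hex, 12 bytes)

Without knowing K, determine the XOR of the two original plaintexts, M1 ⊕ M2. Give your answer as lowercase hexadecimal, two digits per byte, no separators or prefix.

ea1a0426661971d1f7d4cbf0

E1 ⊕ E2 = (M1 ⊕ K) ⊕ (M2 ⊕ K) = M1 ⊕ M2 — the shared key cancels under XOR.
byte 0: ac ^ 46 = ea
byte 1: 40 ^ 5a = 1a
byte 2: 69 ^ 6d = 04
byte 3: 68 ^ 4e = 26
byte 4: 47 ^ 21 = 66
byte 5: fd ^ e4 = 19
byte 6: d2 ^ a3 = 71
byte 7: 8b ^ 5a = d1
byte 8: 17 ^ e0 = f7
byte 9: 93 ^ 47 = d4
byte 10: d3 ^ 18 = cb
byte 11: 07 ^ f7 = f0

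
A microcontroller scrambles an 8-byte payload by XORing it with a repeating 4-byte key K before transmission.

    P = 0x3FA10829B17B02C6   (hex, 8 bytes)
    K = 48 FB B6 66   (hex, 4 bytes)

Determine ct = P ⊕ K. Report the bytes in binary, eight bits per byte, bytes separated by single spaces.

The 4-byte key repeats, so the effective keystream is 48 fb b6 66 48 fb b6 66.
byte 0: 3f XOR 48 = 77
byte 1: a1 XOR fb = 5a
byte 2: 08 XOR b6 = be
byte 3: 29 XOR 66 = 4f
byte 4: b1 XOR 48 = f9
byte 5: 7b XOR fb = 80
byte 6: 02 XOR b6 = b4
byte 7: c6 XOR 66 = a0

01110111 01011010 10111110 01001111 11111001 10000000 10110100 10100000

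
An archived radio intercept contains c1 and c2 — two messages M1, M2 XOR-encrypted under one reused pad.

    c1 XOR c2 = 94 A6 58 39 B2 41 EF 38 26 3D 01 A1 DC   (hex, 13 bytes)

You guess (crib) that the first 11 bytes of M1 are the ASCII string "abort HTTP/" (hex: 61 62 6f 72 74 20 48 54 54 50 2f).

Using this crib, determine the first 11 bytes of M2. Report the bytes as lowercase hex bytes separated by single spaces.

f5 c4 37 4b c6 61 a7 6c 72 6d 2e

Since c1 ⊕ c2 = M1 ⊕ M2, XORing with the guessed M1 bytes yields the corresponding M2 bytes: M2 = (c1 ⊕ c2) ⊕ M1.
94 ⊕ 61 = f5
a6 ⊕ 62 = c4
58 ⊕ 6f = 37
39 ⊕ 72 = 4b
b2 ⊕ 74 = c6
41 ⊕ 20 = 61
ef ⊕ 48 = a7
38 ⊕ 54 = 6c
26 ⊕ 54 = 72
3d ⊕ 50 = 6d
01 ⊕ 2f = 2e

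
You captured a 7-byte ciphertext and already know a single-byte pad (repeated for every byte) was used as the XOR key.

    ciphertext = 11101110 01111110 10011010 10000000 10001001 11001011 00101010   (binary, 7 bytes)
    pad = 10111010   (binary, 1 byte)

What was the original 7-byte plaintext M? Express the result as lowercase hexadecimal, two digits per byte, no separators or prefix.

The 1-byte key repeats, so the effective keystream is ba ba ba ba ba ba ba.
byte 0: ee ^ ba = 54
byte 1: 7e ^ ba = c4
byte 2: 9a ^ ba = 20
byte 3: 80 ^ ba = 3a
byte 4: 89 ^ ba = 33
byte 5: cb ^ ba = 71
byte 6: 2a ^ ba = 90

54c4203a337190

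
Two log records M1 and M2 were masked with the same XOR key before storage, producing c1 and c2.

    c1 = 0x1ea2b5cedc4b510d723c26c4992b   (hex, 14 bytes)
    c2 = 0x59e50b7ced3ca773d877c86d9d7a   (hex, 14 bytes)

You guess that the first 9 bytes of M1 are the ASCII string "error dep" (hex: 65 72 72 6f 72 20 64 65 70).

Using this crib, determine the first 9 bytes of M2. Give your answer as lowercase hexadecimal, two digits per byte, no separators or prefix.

First, c1 ⊕ c2 = (M1 ⊕ K) ⊕ (M2 ⊕ K) = M1 ⊕ M2, so the key drops out. Then M2 = (M1 ⊕ M2) ⊕ M1 over the first 9 bytes.
byte 0: (1e XOR 59) XOR 65 = 47 XOR 65 = 22
byte 1: (a2 XOR e5) XOR 72 = 47 XOR 72 = 35
byte 2: (b5 XOR 0b) XOR 72 = be XOR 72 = cc
byte 3: (ce XOR 7c) XOR 6f = b2 XOR 6f = dd
byte 4: (dc XOR ed) XOR 72 = 31 XOR 72 = 43
byte 5: (4b XOR 3c) XOR 20 = 77 XOR 20 = 57
byte 6: (51 XOR a7) XOR 64 = f6 XOR 64 = 92
byte 7: (0d XOR 73) XOR 65 = 7e XOR 65 = 1b
byte 8: (72 XOR d8) XOR 70 = aa XOR 70 = da

2235ccdd4357921bda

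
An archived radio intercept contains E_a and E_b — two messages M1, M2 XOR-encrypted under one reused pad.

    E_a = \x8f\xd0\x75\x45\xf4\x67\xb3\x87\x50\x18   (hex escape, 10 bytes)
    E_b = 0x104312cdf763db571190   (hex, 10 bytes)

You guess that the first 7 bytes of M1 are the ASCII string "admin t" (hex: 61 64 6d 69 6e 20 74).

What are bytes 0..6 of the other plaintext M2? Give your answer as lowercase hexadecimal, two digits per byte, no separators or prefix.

fef70ae16d241c

First, E_a ⊕ E_b = (M1 ⊕ K) ⊕ (M2 ⊕ K) = M1 ⊕ M2, so the key drops out. Then M2 = (M1 ⊕ M2) ⊕ M1 over the first 7 bytes.
byte 0: (8f XOR 10) XOR 61 = 9f XOR 61 = fe
byte 1: (d0 XOR 43) XOR 64 = 93 XOR 64 = f7
byte 2: (75 XOR 12) XOR 6d = 67 XOR 6d = 0a
byte 3: (45 XOR cd) XOR 69 = 88 XOR 69 = e1
byte 4: (f4 XOR f7) XOR 6e = 03 XOR 6e = 6d
byte 5: (67 XOR 63) XOR 20 = 04 XOR 20 = 24
byte 6: (b3 XOR db) XOR 74 = 68 XOR 74 = 1c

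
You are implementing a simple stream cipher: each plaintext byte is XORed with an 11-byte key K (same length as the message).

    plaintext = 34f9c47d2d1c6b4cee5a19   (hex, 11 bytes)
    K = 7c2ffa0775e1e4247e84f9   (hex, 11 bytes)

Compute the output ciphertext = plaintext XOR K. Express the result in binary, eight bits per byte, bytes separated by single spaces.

01001000 11010110 00111110 01111010 01011000 11111101 10001111 01101000 10010000 11011110 11100000

XOR is its own inverse, so applying the key byte-wise gives the result directly.
34 ^ 7c = 48
f9 ^ 2f = d6
c4 ^ fa = 3e
7d ^ 07 = 7a
2d ^ 75 = 58
1c ^ e1 = fd
6b ^ e4 = 8f
4c ^ 24 = 68
ee ^ 7e = 90
5a ^ 84 = de
19 ^ f9 = e0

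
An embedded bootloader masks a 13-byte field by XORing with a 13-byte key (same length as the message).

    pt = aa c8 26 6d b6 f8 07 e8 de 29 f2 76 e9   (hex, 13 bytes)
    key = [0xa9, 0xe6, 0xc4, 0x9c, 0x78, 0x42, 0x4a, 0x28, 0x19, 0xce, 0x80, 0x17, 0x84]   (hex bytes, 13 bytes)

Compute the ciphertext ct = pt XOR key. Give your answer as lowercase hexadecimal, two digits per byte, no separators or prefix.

032ee2f1ceba4dc0c7e772616d

aa ^ a9 = 03
c8 ^ e6 = 2e
26 ^ c4 = e2
6d ^ 9c = f1
b6 ^ 78 = ce
f8 ^ 42 = ba
07 ^ 4a = 4d
e8 ^ 28 = c0
de ^ 19 = c7
29 ^ ce = e7
f2 ^ 80 = 72
76 ^ 17 = 61
e9 ^ 84 = 6d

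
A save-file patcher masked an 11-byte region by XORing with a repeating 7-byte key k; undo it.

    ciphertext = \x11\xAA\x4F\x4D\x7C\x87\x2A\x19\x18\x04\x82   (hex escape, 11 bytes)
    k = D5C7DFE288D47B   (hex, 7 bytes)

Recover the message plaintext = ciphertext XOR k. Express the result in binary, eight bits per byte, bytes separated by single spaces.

The 7-byte key repeats, so the effective keystream is d5 c7 df e2 88 d4 7b d5 c7 df e2.
byte 0:  17 XOR 213 = 196
byte 1: 170 XOR 199 = 109
byte 2:  79 XOR 223 = 144
byte 3:  77 XOR 226 = 175
byte 4: 124 XOR 136 = 244
byte 5: 135 XOR 212 =  83
byte 6:  42 XOR 123 =  81
byte 7:  25 XOR 213 = 204
byte 8:  24 XOR 199 = 223
byte 9:   4 XOR 223 = 219
byte 10: 130 XOR 226 =  96

11000100 01101101 10010000 10101111 11110100 01010011 01010001 11001100 11011111 11011011 01100000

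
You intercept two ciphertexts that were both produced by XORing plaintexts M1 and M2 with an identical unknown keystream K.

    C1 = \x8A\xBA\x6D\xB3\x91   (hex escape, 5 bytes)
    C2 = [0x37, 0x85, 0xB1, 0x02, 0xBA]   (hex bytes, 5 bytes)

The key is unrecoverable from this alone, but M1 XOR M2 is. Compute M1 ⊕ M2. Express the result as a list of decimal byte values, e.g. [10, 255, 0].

C1 ⊕ C2 = (M1 ⊕ K) ⊕ (M2 ⊕ K) = M1 ⊕ M2 — the shared key cancels under XOR.
10001010 XOR 00110111 = 10111101
10111010 XOR 10000101 = 00111111
01101101 XOR 10110001 = 11011100
10110011 XOR 00000010 = 10110001
10010001 XOR 10111010 = 00101011

[189, 63, 220, 177, 43]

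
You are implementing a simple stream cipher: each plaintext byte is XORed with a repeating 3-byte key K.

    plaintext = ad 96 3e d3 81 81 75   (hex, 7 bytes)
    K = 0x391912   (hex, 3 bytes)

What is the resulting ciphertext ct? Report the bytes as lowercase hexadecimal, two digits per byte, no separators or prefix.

The 3-byte key repeats, so the effective keystream is 39 19 12 39 19 12 39.
byte 0: ad ⊕ 39 = 94
byte 1: 96 ⊕ 19 = 8f
byte 2: 3e ⊕ 12 = 2c
byte 3: d3 ⊕ 39 = ea
byte 4: 81 ⊕ 19 = 98
byte 5: 81 ⊕ 12 = 93
byte 6: 75 ⊕ 39 = 4c

948f2cea98934c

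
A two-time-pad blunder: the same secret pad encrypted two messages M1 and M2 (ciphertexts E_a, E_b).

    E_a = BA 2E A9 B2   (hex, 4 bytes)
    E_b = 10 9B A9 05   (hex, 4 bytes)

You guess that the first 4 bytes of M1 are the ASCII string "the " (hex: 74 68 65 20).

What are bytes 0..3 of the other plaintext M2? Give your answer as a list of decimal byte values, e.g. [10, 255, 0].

First, E_a ⊕ E_b = (M1 ⊕ K) ⊕ (M2 ⊕ K) = M1 ⊕ M2, so the key drops out. Then M2 = (M1 ⊕ M2) ⊕ M1 over the first 4 bytes.
byte 0: (ba xor 10) xor 74 = aa xor 74 = de
byte 1: (2e xor 9b) xor 68 = b5 xor 68 = dd
byte 2: (a9 xor a9) xor 65 = 00 xor 65 = 65
byte 3: (b2 xor 05) xor 20 = b7 xor 20 = 97

[222, 221, 101, 151]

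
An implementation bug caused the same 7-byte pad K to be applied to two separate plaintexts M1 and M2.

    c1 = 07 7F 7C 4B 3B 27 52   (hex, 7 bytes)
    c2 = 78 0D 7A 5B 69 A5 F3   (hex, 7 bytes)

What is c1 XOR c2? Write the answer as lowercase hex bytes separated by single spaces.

c1 ⊕ c2 = (M1 ⊕ K) ⊕ (M2 ⊕ K) = M1 ⊕ M2 — the shared key cancels under XOR.
07 ^ 78 = 7f
7f ^ 0d = 72
7c ^ 7a = 06
4b ^ 5b = 10
3b ^ 69 = 52
27 ^ a5 = 82
52 ^ f3 = a1

7f 72 06 10 52 82 a1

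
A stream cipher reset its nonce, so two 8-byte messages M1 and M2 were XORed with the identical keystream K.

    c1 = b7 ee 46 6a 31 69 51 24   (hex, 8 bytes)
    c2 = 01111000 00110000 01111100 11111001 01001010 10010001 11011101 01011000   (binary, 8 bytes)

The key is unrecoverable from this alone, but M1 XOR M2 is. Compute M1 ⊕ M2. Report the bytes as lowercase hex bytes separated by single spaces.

cf de 3a 93 7b f8 8c 7c

c1 ⊕ c2 = (M1 ⊕ K) ⊕ (M2 ⊕ K) = M1 ⊕ M2 — the shared key cancels under XOR.
183 XOR 120 = 207
238 XOR  48 = 222
 70 XOR 124 =  58
106 XOR 249 = 147
 49 XOR  74 = 123
105 XOR 145 = 248
 81 XOR 221 = 140
 36 XOR  88 = 124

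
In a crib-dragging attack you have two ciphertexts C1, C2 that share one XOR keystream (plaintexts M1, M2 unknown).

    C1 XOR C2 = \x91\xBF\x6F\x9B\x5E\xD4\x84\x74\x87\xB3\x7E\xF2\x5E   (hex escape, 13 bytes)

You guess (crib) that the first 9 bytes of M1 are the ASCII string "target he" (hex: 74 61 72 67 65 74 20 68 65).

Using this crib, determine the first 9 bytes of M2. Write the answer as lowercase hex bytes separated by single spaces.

Since C1 ⊕ C2 = M1 ⊕ M2, XORing with the guessed M1 bytes yields the corresponding M2 bytes: M2 = (C1 ⊕ C2) ⊕ M1.
byte 0: 91 ^ 74 = e5
byte 1: bf ^ 61 = de
byte 2: 6f ^ 72 = 1d
byte 3: 9b ^ 67 = fc
byte 4: 5e ^ 65 = 3b
byte 5: d4 ^ 74 = a0
byte 6: 84 ^ 20 = a4
byte 7: 74 ^ 68 = 1c
byte 8: 87 ^ 65 = e2

e5 de 1d fc 3b a0 a4 1c e2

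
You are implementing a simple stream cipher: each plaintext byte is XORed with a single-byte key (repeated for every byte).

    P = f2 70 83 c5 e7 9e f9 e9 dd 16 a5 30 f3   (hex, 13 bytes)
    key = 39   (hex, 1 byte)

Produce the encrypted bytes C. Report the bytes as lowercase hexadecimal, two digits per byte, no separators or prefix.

The 1-byte key repeats, so the effective keystream is 39 39 39 39 39 39 39 39 39 39 39 39 39.
byte 0: f2 ^ 39 = cb
byte 1: 70 ^ 39 = 49
byte 2: 83 ^ 39 = ba
byte 3: c5 ^ 39 = fc
byte 4: e7 ^ 39 = de
byte 5: 9e ^ 39 = a7
byte 6: f9 ^ 39 = c0
byte 7: e9 ^ 39 = d0
byte 8: dd ^ 39 = e4
byte 9: 16 ^ 39 = 2f
byte 10: a5 ^ 39 = 9c
byte 11: 30 ^ 39 = 09
byte 12: f3 ^ 39 = ca

cb49bafcdea7c0d0e42f9c09ca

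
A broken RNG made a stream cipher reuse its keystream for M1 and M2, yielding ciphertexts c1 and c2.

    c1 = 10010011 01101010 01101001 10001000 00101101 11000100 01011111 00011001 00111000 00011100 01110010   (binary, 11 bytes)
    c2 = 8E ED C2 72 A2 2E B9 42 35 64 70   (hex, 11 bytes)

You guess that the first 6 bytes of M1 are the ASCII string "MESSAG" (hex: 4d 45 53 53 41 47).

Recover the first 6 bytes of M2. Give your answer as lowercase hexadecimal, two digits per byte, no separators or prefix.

First, c1 ⊕ c2 = (M1 ⊕ K) ⊕ (M2 ⊕ K) = M1 ⊕ M2, so the key drops out. Then M2 = (M1 ⊕ M2) ⊕ M1 over the first 6 bytes.
byte 0: (93 xor 8e) xor 4d = 1d xor 4d = 50
byte 1: (6a xor ed) xor 45 = 87 xor 45 = c2
byte 2: (69 xor c2) xor 53 = ab xor 53 = f8
byte 3: (88 xor 72) xor 53 = fa xor 53 = a9
byte 4: (2d xor a2) xor 41 = 8f xor 41 = ce
byte 5: (c4 xor 2e) xor 47 = ea xor 47 = ad

50c2f8a9cead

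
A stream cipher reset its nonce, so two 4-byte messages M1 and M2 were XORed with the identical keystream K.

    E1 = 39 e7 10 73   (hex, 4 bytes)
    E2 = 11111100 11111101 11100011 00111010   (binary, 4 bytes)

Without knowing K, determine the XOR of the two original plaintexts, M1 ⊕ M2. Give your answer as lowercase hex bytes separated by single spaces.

c5 1a f3 49

E1 ⊕ E2 = (M1 ⊕ K) ⊕ (M2 ⊕ K) = M1 ⊕ M2 — the shared key cancels under XOR.
39 ⊕ fc = c5
e7 ⊕ fd = 1a
10 ⊕ e3 = f3
73 ⊕ 3a = 49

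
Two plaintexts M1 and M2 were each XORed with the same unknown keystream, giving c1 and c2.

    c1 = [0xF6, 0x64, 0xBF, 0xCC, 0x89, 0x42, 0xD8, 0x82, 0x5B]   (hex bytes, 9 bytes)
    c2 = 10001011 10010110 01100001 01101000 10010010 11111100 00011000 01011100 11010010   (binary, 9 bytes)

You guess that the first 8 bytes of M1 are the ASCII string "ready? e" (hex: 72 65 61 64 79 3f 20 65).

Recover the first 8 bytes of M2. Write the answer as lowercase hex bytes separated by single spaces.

0f 97 bf c0 62 81 e0 bb

First, c1 ⊕ c2 = (M1 ⊕ K) ⊕ (M2 ⊕ K) = M1 ⊕ M2, so the key drops out. Then M2 = (M1 ⊕ M2) ⊕ M1 over the first 8 bytes.
byte 0: (f6 ^ 8b) ^ 72 = 7d ^ 72 = 0f
byte 1: (64 ^ 96) ^ 65 = f2 ^ 65 = 97
byte 2: (bf ^ 61) ^ 61 = de ^ 61 = bf
byte 3: (cc ^ 68) ^ 64 = a4 ^ 64 = c0
byte 4: (89 ^ 92) ^ 79 = 1b ^ 79 = 62
byte 5: (42 ^ fc) ^ 3f = be ^ 3f = 81
byte 6: (d8 ^ 18) ^ 20 = c0 ^ 20 = e0
byte 7: (82 ^ 5c) ^ 65 = de ^ 65 = bb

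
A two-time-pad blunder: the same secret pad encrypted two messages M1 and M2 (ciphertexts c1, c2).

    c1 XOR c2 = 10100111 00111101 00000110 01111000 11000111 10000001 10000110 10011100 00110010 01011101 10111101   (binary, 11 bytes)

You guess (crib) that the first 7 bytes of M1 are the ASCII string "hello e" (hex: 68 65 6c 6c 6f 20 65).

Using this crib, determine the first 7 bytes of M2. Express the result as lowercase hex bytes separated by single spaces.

Since c1 ⊕ c2 = M1 ⊕ M2, XORing with the guessed M1 bytes yields the corresponding M2 bytes: M2 = (c1 ⊕ c2) ⊕ M1.
167 ⊕ 104 = 207
 61 ⊕ 101 =  88
  6 ⊕ 108 = 106
120 ⊕ 108 =  20
199 ⊕ 111 = 168
129 ⊕  32 = 161
134 ⊕ 101 = 227

cf 58 6a 14 a8 a1 e3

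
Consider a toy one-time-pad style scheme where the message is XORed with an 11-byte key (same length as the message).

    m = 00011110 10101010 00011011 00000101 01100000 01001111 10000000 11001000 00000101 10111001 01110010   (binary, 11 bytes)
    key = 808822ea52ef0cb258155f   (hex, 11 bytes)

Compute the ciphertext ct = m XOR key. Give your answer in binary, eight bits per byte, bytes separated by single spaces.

10011110 00100010 00111001 11101111 00110010 10100000 10001100 01111010 01011101 10101100 00101101

XOR is its own inverse, so applying the key byte-wise gives the result directly.
byte 0: 1e ^ 80 = 9e
byte 1: aa ^ 88 = 22
byte 2: 1b ^ 22 = 39
byte 3: 05 ^ ea = ef
byte 4: 60 ^ 52 = 32
byte 5: 4f ^ ef = a0
byte 6: 80 ^ 0c = 8c
byte 7: c8 ^ b2 = 7a
byte 8: 05 ^ 58 = 5d
byte 9: b9 ^ 15 = ac
byte 10: 72 ^ 5f = 2d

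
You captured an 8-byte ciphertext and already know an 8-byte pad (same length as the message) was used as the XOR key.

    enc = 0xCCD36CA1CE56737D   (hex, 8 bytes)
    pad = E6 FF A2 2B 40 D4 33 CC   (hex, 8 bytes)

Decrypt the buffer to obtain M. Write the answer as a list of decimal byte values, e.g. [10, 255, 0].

[42, 44, 206, 138, 142, 130, 64, 177]

XOR is its own inverse, so applying the key byte-wise gives the result directly.
11001100 xor 11100110 = 00101010
11010011 xor 11111111 = 00101100
01101100 xor 10100010 = 11001110
10100001 xor 00101011 = 10001010
11001110 xor 01000000 = 10001110
01010110 xor 11010100 = 10000010
01110011 xor 00110011 = 01000000
01111101 xor 11001100 = 10110001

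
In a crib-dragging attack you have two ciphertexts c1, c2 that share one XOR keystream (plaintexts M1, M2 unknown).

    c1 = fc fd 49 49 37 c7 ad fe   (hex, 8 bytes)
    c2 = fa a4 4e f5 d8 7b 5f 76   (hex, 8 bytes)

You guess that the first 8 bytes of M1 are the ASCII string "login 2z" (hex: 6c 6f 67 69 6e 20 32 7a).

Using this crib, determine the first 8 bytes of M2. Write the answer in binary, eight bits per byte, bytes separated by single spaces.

First, c1 ⊕ c2 = (M1 ⊕ K) ⊕ (M2 ⊕ K) = M1 ⊕ M2, so the key drops out. Then M2 = (M1 ⊕ M2) ⊕ M1 over the first 8 bytes.
byte 0: (fc ^ fa) ^ 6c = 06 ^ 6c = 6a
byte 1: (fd ^ a4) ^ 6f = 59 ^ 6f = 36
byte 2: (49 ^ 4e) ^ 67 = 07 ^ 67 = 60
byte 3: (49 ^ f5) ^ 69 = bc ^ 69 = d5
byte 4: (37 ^ d8) ^ 6e = ef ^ 6e = 81
byte 5: (c7 ^ 7b) ^ 20 = bc ^ 20 = 9c
byte 6: (ad ^ 5f) ^ 32 = f2 ^ 32 = c0
byte 7: (fe ^ 76) ^ 7a = 88 ^ 7a = f2

01101010 00110110 01100000 11010101 10000001 10011100 11000000 11110010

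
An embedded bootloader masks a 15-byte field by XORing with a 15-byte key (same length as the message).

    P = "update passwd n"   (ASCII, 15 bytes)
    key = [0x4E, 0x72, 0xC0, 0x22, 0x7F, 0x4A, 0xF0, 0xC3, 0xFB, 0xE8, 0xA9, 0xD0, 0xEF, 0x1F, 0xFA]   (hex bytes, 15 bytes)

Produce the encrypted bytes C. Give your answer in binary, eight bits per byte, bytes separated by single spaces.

00111011 00000010 10100100 01000011 00001011 00101111 11010000 10110011 10011010 10011011 11011010 10100111 10001011 00111111 10010100

XOR is its own inverse, so applying the key byte-wise gives the result directly.
75 ^ 4e = 3b
70 ^ 72 = 02
64 ^ c0 = a4
61 ^ 22 = 43
74 ^ 7f = 0b
65 ^ 4a = 2f
20 ^ f0 = d0
70 ^ c3 = b3
61 ^ fb = 9a
73 ^ e8 = 9b
73 ^ a9 = da
77 ^ d0 = a7
64 ^ ef = 8b
20 ^ 1f = 3f
6e ^ fa = 94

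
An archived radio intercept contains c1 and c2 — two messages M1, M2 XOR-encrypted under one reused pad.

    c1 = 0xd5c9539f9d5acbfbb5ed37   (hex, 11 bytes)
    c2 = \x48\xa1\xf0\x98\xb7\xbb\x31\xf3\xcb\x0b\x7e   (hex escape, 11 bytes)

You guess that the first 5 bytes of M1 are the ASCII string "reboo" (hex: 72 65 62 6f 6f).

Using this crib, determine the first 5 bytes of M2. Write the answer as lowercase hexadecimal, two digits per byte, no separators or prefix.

ef0dc16845

First, c1 ⊕ c2 = (M1 ⊕ K) ⊕ (M2 ⊕ K) = M1 ⊕ M2, so the key drops out. Then M2 = (M1 ⊕ M2) ⊕ M1 over the first 5 bytes.
byte 0: (d5 xor 48) xor 72 = 9d xor 72 = ef
byte 1: (c9 xor a1) xor 65 = 68 xor 65 = 0d
byte 2: (53 xor f0) xor 62 = a3 xor 62 = c1
byte 3: (9f xor 98) xor 6f = 07 xor 6f = 68
byte 4: (9d xor b7) xor 6f = 2a xor 6f = 45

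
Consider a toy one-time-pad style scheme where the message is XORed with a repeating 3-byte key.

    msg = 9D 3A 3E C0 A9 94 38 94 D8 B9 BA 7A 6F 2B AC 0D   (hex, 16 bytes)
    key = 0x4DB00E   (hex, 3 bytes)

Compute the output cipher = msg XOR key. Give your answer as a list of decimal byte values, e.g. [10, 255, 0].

[208, 138, 48, 141, 25, 154, 117, 36, 214, 244, 10, 116, 34, 155, 162, 64]

The 3-byte key repeats, so the effective keystream is 4d b0 0e 4d b0 0e 4d b0 0e 4d b0 0e 4d b0 0e 4d.
byte 0: 9d XOR 4d = d0
byte 1: 3a XOR b0 = 8a
byte 2: 3e XOR 0e = 30
byte 3: c0 XOR 4d = 8d
byte 4: a9 XOR b0 = 19
byte 5: 94 XOR 0e = 9a
byte 6: 38 XOR 4d = 75
byte 7: 94 XOR b0 = 24
byte 8: d8 XOR 0e = d6
byte 9: b9 XOR 4d = f4
byte 10: ba XOR b0 = 0a
byte 11: 7a XOR 0e = 74
byte 12: 6f XOR 4d = 22
byte 13: 2b XOR b0 = 9b
byte 14: ac XOR 0e = a2
byte 15: 0d XOR 4d = 40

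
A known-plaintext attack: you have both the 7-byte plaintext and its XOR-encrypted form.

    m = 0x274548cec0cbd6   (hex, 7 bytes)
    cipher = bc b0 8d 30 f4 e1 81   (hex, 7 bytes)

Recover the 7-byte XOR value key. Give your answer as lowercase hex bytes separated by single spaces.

9b f5 c5 fe 34 2a 57

Since cipher = m ⊕ key, XORing both sides with m gives key = m ⊕ cipher.
00100111 ^ 10111100 = 10011011
01000101 ^ 10110000 = 11110101
01001000 ^ 10001101 = 11000101
11001110 ^ 00110000 = 11111110
11000000 ^ 11110100 = 00110100
11001011 ^ 11100001 = 00101010
11010110 ^ 10000001 = 01010111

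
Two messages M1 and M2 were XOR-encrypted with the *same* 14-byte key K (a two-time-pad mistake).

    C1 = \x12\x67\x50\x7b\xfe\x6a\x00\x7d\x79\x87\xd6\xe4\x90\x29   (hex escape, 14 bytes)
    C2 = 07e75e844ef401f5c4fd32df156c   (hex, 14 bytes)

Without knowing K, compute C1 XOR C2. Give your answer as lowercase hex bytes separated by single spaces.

C1 ⊕ C2 = (M1 ⊕ K) ⊕ (M2 ⊕ K) = M1 ⊕ M2 — the shared key cancels under XOR.
byte 0: 00010010 xor 00000111 = 00010101
byte 1: 01100111 xor 11100111 = 10000000
byte 2: 01010000 xor 01011110 = 00001110
byte 3: 01111011 xor 10000100 = 11111111
byte 4: 11111110 xor 01001110 = 10110000
byte 5: 01101010 xor 11110100 = 10011110
byte 6: 00000000 xor 00000001 = 00000001
byte 7: 01111101 xor 11110101 = 10001000
byte 8: 01111001 xor 11000100 = 10111101
byte 9: 10000111 xor 11111101 = 01111010
byte 10: 11010110 xor 00110010 = 11100100
byte 11: 11100100 xor 11011111 = 00111011
byte 12: 10010000 xor 00010101 = 10000101
byte 13: 00101001 xor 01101100 = 01000101

15 80 0e ff b0 9e 01 88 bd 7a e4 3b 85 45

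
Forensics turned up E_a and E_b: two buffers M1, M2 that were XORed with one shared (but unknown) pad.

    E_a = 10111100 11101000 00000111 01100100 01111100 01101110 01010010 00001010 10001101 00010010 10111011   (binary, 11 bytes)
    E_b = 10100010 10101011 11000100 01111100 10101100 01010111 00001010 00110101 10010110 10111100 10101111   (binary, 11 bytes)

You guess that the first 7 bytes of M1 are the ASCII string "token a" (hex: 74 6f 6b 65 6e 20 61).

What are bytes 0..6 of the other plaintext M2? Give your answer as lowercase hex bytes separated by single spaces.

6a 2c a8 7d be 19 39

First, E_a ⊕ E_b = (M1 ⊕ K) ⊕ (M2 ⊕ K) = M1 ⊕ M2, so the key drops out. Then M2 = (M1 ⊕ M2) ⊕ M1 over the first 7 bytes.
byte 0: (bc ^ a2) ^ 74 = 1e ^ 74 = 6a
byte 1: (e8 ^ ab) ^ 6f = 43 ^ 6f = 2c
byte 2: (07 ^ c4) ^ 6b = c3 ^ 6b = a8
byte 3: (64 ^ 7c) ^ 65 = 18 ^ 65 = 7d
byte 4: (7c ^ ac) ^ 6e = d0 ^ 6e = be
byte 5: (6e ^ 57) ^ 20 = 39 ^ 20 = 19
byte 6: (52 ^ 0a) ^ 61 = 58 ^ 61 = 39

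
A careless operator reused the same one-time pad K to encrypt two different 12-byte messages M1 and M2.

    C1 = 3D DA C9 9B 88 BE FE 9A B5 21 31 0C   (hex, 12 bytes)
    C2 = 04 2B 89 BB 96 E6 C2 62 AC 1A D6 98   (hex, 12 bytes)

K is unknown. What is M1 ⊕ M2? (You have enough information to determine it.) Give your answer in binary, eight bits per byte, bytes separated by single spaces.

00111001 11110001 01000000 00100000 00011110 01011000 00111100 11111000 00011001 00111011 11100111 10010100

C1 ⊕ C2 = (M1 ⊕ K) ⊕ (M2 ⊕ K) = M1 ⊕ M2 — the shared key cancels under XOR.
byte 0: 3d xor 04 = 39
byte 1: da xor 2b = f1
byte 2: c9 xor 89 = 40
byte 3: 9b xor bb = 20
byte 4: 88 xor 96 = 1e
byte 5: be xor e6 = 58
byte 6: fe xor c2 = 3c
byte 7: 9a xor 62 = f8
byte 8: b5 xor ac = 19
byte 9: 21 xor 1a = 3b
byte 10: 31 xor d6 = e7
byte 11: 0c xor 98 = 94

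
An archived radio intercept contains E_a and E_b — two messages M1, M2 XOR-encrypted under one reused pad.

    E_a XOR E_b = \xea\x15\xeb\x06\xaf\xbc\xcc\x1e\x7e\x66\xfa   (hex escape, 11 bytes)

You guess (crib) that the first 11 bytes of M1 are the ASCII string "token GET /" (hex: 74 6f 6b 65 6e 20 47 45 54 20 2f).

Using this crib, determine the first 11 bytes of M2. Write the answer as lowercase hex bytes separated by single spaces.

Since E_a ⊕ E_b = M1 ⊕ M2, XORing with the guessed M1 bytes yields the corresponding M2 bytes: M2 = (E_a ⊕ E_b) ⊕ M1.
11101010 XOR 01110100 = 10011110
00010101 XOR 01101111 = 01111010
11101011 XOR 01101011 = 10000000
00000110 XOR 01100101 = 01100011
10101111 XOR 01101110 = 11000001
10111100 XOR 00100000 = 10011100
11001100 XOR 01000111 = 10001011
00011110 XOR 01000101 = 01011011
01111110 XOR 01010100 = 00101010
01100110 XOR 00100000 = 01000110
11111010 XOR 00101111 = 11010101

9e 7a 80 63 c1 9c 8b 5b 2a 46 d5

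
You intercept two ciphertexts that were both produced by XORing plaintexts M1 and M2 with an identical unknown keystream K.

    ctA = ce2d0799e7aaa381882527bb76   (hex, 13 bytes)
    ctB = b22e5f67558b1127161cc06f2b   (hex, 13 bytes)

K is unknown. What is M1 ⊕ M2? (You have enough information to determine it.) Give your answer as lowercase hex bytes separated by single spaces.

7c 03 58 fe b2 21 b2 a6 9e 39 e7 d4 5d

ctA ⊕ ctB = (M1 ⊕ K) ⊕ (M2 ⊕ K) = M1 ⊕ M2 — the shared key cancels under XOR.
206 XOR 178 = 124
 45 XOR  46 =   3
  7 XOR  95 =  88
153 XOR 103 = 254
231 XOR  85 = 178
170 XOR 139 =  33
163 XOR  17 = 178
129 XOR  39 = 166
136 XOR  22 = 158
 37 XOR  28 =  57
 39 XOR 192 = 231
187 XOR 111 = 212
118 XOR  43 =  93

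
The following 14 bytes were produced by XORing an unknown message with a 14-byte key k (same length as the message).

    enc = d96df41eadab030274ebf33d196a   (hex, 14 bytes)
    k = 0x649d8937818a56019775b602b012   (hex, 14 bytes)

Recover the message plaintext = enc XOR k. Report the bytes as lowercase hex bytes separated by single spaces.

XOR is its own inverse, so applying the key byte-wise gives the result directly.
d9 ^ 64 = bd
6d ^ 9d = f0
f4 ^ 89 = 7d
1e ^ 37 = 29
ad ^ 81 = 2c
ab ^ 8a = 21
03 ^ 56 = 55
02 ^ 01 = 03
74 ^ 97 = e3
eb ^ 75 = 9e
f3 ^ b6 = 45
3d ^ 02 = 3f
19 ^ b0 = a9
6a ^ 12 = 78

bd f0 7d 29 2c 21 55 03 e3 9e 45 3f a9 78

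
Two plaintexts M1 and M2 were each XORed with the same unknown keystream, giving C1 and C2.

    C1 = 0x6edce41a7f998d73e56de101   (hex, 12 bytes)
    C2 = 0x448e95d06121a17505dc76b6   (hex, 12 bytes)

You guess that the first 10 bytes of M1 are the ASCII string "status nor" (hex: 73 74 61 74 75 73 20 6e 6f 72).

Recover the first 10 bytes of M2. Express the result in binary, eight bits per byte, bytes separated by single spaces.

First, C1 ⊕ C2 = (M1 ⊕ K) ⊕ (M2 ⊕ K) = M1 ⊕ M2, so the key drops out. Then M2 = (M1 ⊕ M2) ⊕ M1 over the first 10 bytes.
byte 0: (6e xor 44) xor 73 = 2a xor 73 = 59
byte 1: (dc xor 8e) xor 74 = 52 xor 74 = 26
byte 2: (e4 xor 95) xor 61 = 71 xor 61 = 10
byte 3: (1a xor d0) xor 74 = ca xor 74 = be
byte 4: (7f xor 61) xor 75 = 1e xor 75 = 6b
byte 5: (99 xor 21) xor 73 = b8 xor 73 = cb
byte 6: (8d xor a1) xor 20 = 2c xor 20 = 0c
byte 7: (73 xor 75) xor 6e = 06 xor 6e = 68
byte 8: (e5 xor 05) xor 6f = e0 xor 6f = 8f
byte 9: (6d xor dc) xor 72 = b1 xor 72 = c3

01011001 00100110 00010000 10111110 01101011 11001011 00001100 01101000 10001111 11000011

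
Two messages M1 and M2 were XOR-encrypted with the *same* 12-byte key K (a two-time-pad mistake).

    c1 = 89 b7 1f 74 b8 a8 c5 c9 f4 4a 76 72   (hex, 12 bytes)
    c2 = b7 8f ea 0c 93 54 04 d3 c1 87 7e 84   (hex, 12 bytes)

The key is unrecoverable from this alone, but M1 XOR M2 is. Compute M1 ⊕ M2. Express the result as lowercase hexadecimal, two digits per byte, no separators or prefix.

3e38f5782bfcc11a35cd08f6

c1 ⊕ c2 = (M1 ⊕ K) ⊕ (M2 ⊕ K) = M1 ⊕ M2 — the shared key cancels under XOR.
89 ⊕ b7 = 3e
b7 ⊕ 8f = 38
1f ⊕ ea = f5
74 ⊕ 0c = 78
b8 ⊕ 93 = 2b
a8 ⊕ 54 = fc
c5 ⊕ 04 = c1
c9 ⊕ d3 = 1a
f4 ⊕ c1 = 35
4a ⊕ 87 = cd
76 ⊕ 7e = 08
72 ⊕ 84 = f6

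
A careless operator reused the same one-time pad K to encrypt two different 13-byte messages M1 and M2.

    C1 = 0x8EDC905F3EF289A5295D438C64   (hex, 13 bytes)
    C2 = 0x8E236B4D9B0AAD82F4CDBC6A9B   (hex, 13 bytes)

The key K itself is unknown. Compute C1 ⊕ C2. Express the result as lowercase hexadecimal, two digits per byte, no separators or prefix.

00fffb12a5f82427dd90ffe6ff

C1 ⊕ C2 = (M1 ⊕ K) ⊕ (M2 ⊕ K) = M1 ⊕ M2 — the shared key cancels under XOR.
8e XOR 8e = 00
dc XOR 23 = ff
90 XOR 6b = fb
5f XOR 4d = 12
3e XOR 9b = a5
f2 XOR 0a = f8
89 XOR ad = 24
a5 XOR 82 = 27
29 XOR f4 = dd
5d XOR cd = 90
43 XOR bc = ff
8c XOR 6a = e6
64 XOR 9b = ff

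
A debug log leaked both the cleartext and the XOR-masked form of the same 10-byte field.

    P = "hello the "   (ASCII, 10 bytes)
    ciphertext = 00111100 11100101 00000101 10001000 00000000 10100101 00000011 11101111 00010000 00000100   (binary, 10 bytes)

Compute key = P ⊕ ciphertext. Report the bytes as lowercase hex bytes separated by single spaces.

Since ciphertext = P ⊕ key, XORing both sides with P gives key = P ⊕ ciphertext.
byte 0: 104 XOR  60 =  84
byte 1: 101 XOR 229 = 128
byte 2: 108 XOR   5 = 105
byte 3: 108 XOR 136 = 228
byte 4: 111 XOR   0 = 111
byte 5:  32 XOR 165 = 133
byte 6: 116 XOR   3 = 119
byte 7: 104 XOR 239 = 135
byte 8: 101 XOR  16 = 117
byte 9:  32 XOR   4 =  36

54 80 69 e4 6f 85 77 87 75 24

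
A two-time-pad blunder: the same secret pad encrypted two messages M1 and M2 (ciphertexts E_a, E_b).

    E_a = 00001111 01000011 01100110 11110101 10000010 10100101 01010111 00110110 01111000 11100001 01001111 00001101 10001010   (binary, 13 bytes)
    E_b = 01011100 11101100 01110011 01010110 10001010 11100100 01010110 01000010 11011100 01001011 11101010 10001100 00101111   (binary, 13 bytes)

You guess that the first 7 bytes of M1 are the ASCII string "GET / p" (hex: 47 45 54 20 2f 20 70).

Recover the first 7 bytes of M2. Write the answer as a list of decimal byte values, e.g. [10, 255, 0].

[20, 234, 65, 131, 39, 97, 113]

First, E_a ⊕ E_b = (M1 ⊕ K) ⊕ (M2 ⊕ K) = M1 ⊕ M2, so the key drops out. Then M2 = (M1 ⊕ M2) ⊕ M1 over the first 7 bytes.
byte 0: (0f xor 5c) xor 47 = 53 xor 47 = 14
byte 1: (43 xor ec) xor 45 = af xor 45 = ea
byte 2: (66 xor 73) xor 54 = 15 xor 54 = 41
byte 3: (f5 xor 56) xor 20 = a3 xor 20 = 83
byte 4: (82 xor 8a) xor 2f = 08 xor 2f = 27
byte 5: (a5 xor e4) xor 20 = 41 xor 20 = 61
byte 6: (57 xor 56) xor 70 = 01 xor 70 = 71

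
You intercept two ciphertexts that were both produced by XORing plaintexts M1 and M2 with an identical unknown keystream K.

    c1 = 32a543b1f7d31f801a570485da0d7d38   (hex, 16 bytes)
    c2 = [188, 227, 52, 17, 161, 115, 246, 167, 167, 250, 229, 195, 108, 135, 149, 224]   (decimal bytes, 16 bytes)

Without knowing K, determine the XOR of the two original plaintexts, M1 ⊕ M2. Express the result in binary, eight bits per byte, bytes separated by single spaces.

10001110 01000110 01110111 10100000 01010110 10100000 11101001 00100111 10111101 10101101 11100001 01000110 10110110 10001010 11101000 11011000

c1 ⊕ c2 = (M1 ⊕ K) ⊕ (M2 ⊕ K) = M1 ⊕ M2 — the shared key cancels under XOR.
32 xor bc = 8e
a5 xor e3 = 46
43 xor 34 = 77
b1 xor 11 = a0
f7 xor a1 = 56
d3 xor 73 = a0
1f xor f6 = e9
80 xor a7 = 27
1a xor a7 = bd
57 xor fa = ad
04 xor e5 = e1
85 xor c3 = 46
da xor 6c = b6
0d xor 87 = 8a
7d xor 95 = e8
38 xor e0 = d8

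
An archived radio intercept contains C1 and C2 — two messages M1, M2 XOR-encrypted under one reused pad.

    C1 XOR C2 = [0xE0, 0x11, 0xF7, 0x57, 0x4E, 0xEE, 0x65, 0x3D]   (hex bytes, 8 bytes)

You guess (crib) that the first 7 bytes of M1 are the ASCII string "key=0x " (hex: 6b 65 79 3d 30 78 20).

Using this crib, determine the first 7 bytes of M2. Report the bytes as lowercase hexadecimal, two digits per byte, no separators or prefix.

8b748e6a7e9645

Since C1 ⊕ C2 = M1 ⊕ M2, XORing with the guessed M1 bytes yields the corresponding M2 bytes: M2 = (C1 ⊕ C2) ⊕ M1.
224 ⊕ 107 = 139
 17 ⊕ 101 = 116
247 ⊕ 121 = 142
 87 ⊕  61 = 106
 78 ⊕  48 = 126
238 ⊕ 120 = 150
101 ⊕  32 =  69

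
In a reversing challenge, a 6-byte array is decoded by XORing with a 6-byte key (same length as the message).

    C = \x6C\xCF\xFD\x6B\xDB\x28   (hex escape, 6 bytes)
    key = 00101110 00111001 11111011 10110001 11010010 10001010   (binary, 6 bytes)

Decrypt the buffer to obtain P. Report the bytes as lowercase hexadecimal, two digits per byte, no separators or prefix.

42f606da09a2

byte 0: 108 XOR  46 =  66
byte 1: 207 XOR  57 = 246
byte 2: 253 XOR 251 =   6
byte 3: 107 XOR 177 = 218
byte 4: 219 XOR 210 =   9
byte 5:  40 XOR 138 = 162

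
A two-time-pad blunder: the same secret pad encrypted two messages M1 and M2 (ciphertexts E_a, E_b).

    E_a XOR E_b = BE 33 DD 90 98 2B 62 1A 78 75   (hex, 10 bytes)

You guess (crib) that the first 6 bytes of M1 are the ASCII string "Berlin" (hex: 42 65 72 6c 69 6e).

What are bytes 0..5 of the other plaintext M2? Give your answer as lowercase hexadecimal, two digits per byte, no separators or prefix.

Since E_a ⊕ E_b = M1 ⊕ M2, XORing with the guessed M1 bytes yields the corresponding M2 bytes: M2 = (E_a ⊕ E_b) ⊕ M1.
byte 0: 190 xor  66 = 252
byte 1:  51 xor 101 =  86
byte 2: 221 xor 114 = 175
byte 3: 144 xor 108 = 252
byte 4: 152 xor 105 = 241
byte 5:  43 xor 110 =  69

fc56affcf145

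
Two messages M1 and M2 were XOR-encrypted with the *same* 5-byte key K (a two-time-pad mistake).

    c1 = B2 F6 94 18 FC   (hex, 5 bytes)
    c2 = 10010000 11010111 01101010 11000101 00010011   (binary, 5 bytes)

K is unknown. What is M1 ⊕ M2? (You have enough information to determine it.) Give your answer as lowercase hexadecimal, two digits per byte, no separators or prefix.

c1 ⊕ c2 = (M1 ⊕ K) ⊕ (M2 ⊕ K) = M1 ⊕ M2 — the shared key cancels under XOR.
b2 ⊕ 90 = 22
f6 ⊕ d7 = 21
94 ⊕ 6a = fe
18 ⊕ c5 = dd
fc ⊕ 13 = ef

2221feddef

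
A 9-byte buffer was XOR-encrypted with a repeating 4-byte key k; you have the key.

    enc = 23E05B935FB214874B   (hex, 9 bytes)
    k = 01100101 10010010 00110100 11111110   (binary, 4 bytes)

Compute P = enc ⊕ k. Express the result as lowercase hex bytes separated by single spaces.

46 72 6f 6d 3a 20 20 79 2e

The 4-byte key repeats, so the effective keystream is 65 92 34 fe 65 92 34 fe 65.
byte 0: 23 ⊕ 65 = 46
byte 1: e0 ⊕ 92 = 72
byte 2: 5b ⊕ 34 = 6f
byte 3: 93 ⊕ fe = 6d
byte 4: 5f ⊕ 65 = 3a
byte 5: b2 ⊕ 92 = 20
byte 6: 14 ⊕ 34 = 20
byte 7: 87 ⊕ fe = 79
byte 8: 4b ⊕ 65 = 2e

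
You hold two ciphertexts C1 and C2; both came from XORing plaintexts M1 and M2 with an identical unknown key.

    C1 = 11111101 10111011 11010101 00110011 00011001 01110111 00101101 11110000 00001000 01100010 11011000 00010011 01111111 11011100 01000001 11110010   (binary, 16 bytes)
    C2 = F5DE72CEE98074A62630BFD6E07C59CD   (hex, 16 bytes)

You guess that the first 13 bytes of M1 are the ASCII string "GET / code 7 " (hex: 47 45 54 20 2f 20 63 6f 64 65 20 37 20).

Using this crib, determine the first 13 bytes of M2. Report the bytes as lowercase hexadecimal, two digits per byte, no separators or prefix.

4f20f3dddfd73a394a3747f2bf

First, C1 ⊕ C2 = (M1 ⊕ K) ⊕ (M2 ⊕ K) = M1 ⊕ M2, so the key drops out. Then M2 = (M1 ⊕ M2) ⊕ M1 over the first 13 bytes.
byte 0: (fd xor f5) xor 47 = 08 xor 47 = 4f
byte 1: (bb xor de) xor 45 = 65 xor 45 = 20
byte 2: (d5 xor 72) xor 54 = a7 xor 54 = f3
byte 3: (33 xor ce) xor 20 = fd xor 20 = dd
byte 4: (19 xor e9) xor 2f = f0 xor 2f = df
byte 5: (77 xor 80) xor 20 = f7 xor 20 = d7
byte 6: (2d xor 74) xor 63 = 59 xor 63 = 3a
byte 7: (f0 xor a6) xor 6f = 56 xor 6f = 39
byte 8: (08 xor 26) xor 64 = 2e xor 64 = 4a
byte 9: (62 xor 30) xor 65 = 52 xor 65 = 37
byte 10: (d8 xor bf) xor 20 = 67 xor 20 = 47
byte 11: (13 xor d6) xor 37 = c5 xor 37 = f2
byte 12: (7f xor e0) xor 20 = 9f xor 20 = bf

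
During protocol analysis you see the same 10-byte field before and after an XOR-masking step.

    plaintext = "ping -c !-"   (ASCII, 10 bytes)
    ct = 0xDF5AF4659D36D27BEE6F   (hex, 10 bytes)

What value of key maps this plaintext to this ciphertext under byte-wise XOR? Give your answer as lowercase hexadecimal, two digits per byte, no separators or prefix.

af339a02bd1bb15bcf42

Since ct = plaintext ⊕ key, XORing both sides with plaintext gives key = plaintext ⊕ ct.
byte 0: 70 ^ df = af
byte 1: 69 ^ 5a = 33
byte 2: 6e ^ f4 = 9a
byte 3: 67 ^ 65 = 02
byte 4: 20 ^ 9d = bd
byte 5: 2d ^ 36 = 1b
byte 6: 63 ^ d2 = b1
byte 7: 20 ^ 7b = 5b
byte 8: 21 ^ ee = cf
byte 9: 2d ^ 6f = 42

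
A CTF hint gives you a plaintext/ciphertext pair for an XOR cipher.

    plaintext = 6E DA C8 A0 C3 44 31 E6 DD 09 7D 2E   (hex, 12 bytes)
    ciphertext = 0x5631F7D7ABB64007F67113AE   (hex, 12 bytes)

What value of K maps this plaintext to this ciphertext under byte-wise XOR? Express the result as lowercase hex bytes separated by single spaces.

Since ciphertext = plaintext ⊕ K, XORing both sides with plaintext gives K = plaintext ⊕ ciphertext.
6e XOR 56 = 38
da XOR 31 = eb
c8 XOR f7 = 3f
a0 XOR d7 = 77
c3 XOR ab = 68
44 XOR b6 = f2
31 XOR 40 = 71
e6 XOR 07 = e1
dd XOR f6 = 2b
09 XOR 71 = 78
7d XOR 13 = 6e
2e XOR ae = 80

38 eb 3f 77 68 f2 71 e1 2b 78 6e 80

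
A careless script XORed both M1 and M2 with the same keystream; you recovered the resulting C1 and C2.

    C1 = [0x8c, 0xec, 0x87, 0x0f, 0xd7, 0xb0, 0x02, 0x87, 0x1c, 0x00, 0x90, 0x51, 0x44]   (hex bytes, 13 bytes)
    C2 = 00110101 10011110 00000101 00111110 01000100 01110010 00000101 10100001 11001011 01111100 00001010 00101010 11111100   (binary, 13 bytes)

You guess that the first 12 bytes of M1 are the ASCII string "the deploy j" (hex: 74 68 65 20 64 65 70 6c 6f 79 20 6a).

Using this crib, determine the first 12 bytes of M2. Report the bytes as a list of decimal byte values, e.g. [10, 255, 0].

[205, 26, 231, 17, 247, 167, 119, 74, 184, 5, 186, 17]

First, C1 ⊕ C2 = (M1 ⊕ K) ⊕ (M2 ⊕ K) = M1 ⊕ M2, so the key drops out. Then M2 = (M1 ⊕ M2) ⊕ M1 over the first 12 bytes.
byte 0: (8c XOR 35) XOR 74 = b9 XOR 74 = cd
byte 1: (ec XOR 9e) XOR 68 = 72 XOR 68 = 1a
byte 2: (87 XOR 05) XOR 65 = 82 XOR 65 = e7
byte 3: (0f XOR 3e) XOR 20 = 31 XOR 20 = 11
byte 4: (d7 XOR 44) XOR 64 = 93 XOR 64 = f7
byte 5: (b0 XOR 72) XOR 65 = c2 XOR 65 = a7
byte 6: (02 XOR 05) XOR 70 = 07 XOR 70 = 77
byte 7: (87 XOR a1) XOR 6c = 26 XOR 6c = 4a
byte 8: (1c XOR cb) XOR 6f = d7 XOR 6f = b8
byte 9: (00 XOR 7c) XOR 79 = 7c XOR 79 = 05
byte 10: (90 XOR 0a) XOR 20 = 9a XOR 20 = ba
byte 11: (51 XOR 2a) XOR 6a = 7b XOR 6a = 11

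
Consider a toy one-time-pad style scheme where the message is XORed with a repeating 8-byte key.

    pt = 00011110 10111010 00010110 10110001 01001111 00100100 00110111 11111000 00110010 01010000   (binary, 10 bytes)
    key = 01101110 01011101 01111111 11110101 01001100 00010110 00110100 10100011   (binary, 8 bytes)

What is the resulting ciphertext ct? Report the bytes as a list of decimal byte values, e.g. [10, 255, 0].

[112, 231, 105, 68, 3, 50, 3, 91, 92, 13]

The 8-byte key repeats, so the effective keystream is 6e 5d 7f f5 4c 16 34 a3 6e 5d.
byte 0: 1e ^ 6e = 70
byte 1: ba ^ 5d = e7
byte 2: 16 ^ 7f = 69
byte 3: b1 ^ f5 = 44
byte 4: 4f ^ 4c = 03
byte 5: 24 ^ 16 = 32
byte 6: 37 ^ 34 = 03
byte 7: f8 ^ a3 = 5b
byte 8: 32 ^ 6e = 5c
byte 9: 50 ^ 5d = 0d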